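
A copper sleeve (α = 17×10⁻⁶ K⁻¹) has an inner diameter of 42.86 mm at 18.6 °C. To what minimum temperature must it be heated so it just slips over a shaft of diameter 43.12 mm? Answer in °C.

Required Δd = 43.12 − 42.86 = 0.26 mm
Δd = αd₀ΔT ⇒ ΔT = Δd/(αd₀) = 0.26 / (17×10⁻⁶ × 42.86) = 356.84 K
T_min = 18.6 + 356.84 = 375.44 °C

T = 375 °C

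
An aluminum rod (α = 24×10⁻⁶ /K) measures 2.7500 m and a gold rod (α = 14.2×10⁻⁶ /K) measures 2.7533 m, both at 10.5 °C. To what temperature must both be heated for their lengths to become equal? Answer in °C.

Equal length when α₁L₁ΔT − α₂L₂ΔT = L₂ − L₁ = 3.30×10⁻³ m
α₁L₁ = 6.600×10⁻⁵, α₂L₂ = 3.909686×10⁻⁵ → Δ(αL) = 2.690314×10⁻⁵ m/K
ΔT = 3.30×10⁻³ / 2.690314×10⁻⁵ = 122.662 K, so T = 10.5 + 122.662 = 133.162 °C

T = 133.2 °C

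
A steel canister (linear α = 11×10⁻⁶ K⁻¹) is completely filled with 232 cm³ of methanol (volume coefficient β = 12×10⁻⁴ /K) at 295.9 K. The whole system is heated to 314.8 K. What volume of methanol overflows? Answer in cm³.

The canister also expands: β_container ≈ 3α = 3.3×10⁻⁵ /K
Net overflow = V₀(β_liq − 3α_cont)ΔT
β − 3α = 1.20×10⁻³ − 3.3×10⁻⁵ = 1.167×10⁻³ /K; ΔT = 18.9 K
ΔV = 232 × 1.167×10⁻³ × 18.9 = 5.12 cm³

5.12 cm³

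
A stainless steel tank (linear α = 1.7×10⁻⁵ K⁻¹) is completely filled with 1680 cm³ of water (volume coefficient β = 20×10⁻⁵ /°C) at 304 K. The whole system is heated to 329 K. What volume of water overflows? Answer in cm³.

6.26 cm³

The tank also expands: β_container ≈ 3α = 5.1×10⁻⁵ /K
Net overflow = V₀(β_liq − 3α_cont)ΔT
β − 3α = 2.00×10⁻⁴ − 5.1×10⁻⁵ = 1.49×10⁻⁴ /K; ΔT = 25 K
ΔV = 1680 × 1.49×10⁻⁴ × 25 = 6.26 cm³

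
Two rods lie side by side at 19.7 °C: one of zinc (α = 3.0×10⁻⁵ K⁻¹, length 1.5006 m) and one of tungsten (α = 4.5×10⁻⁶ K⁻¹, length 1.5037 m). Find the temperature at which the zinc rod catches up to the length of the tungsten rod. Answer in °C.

T = 100.7 °C

Equal length when α₁L₁ΔT − α₂L₂ΔT = L₂ − L₁ = 3.10×10⁻³ m
α₁L₁ = 4.5018×10⁻⁵, α₂L₂ = 6.76665×10⁻⁶ → Δ(αL) = 3.825135×10⁻⁵ m/K
ΔT = 3.10×10⁻³ / 3.825135×10⁻⁵ = 81.043 K, so T = 19.7 + 81.043 = 100.743 °C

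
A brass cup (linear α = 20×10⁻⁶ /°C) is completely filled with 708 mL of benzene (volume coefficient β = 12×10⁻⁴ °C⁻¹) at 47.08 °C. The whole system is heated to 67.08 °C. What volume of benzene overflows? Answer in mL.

The cup also expands: β_container ≈ 3α = 6.0×10⁻⁵ /K
Net overflow = V₀(β_liq − 3α_cont)ΔT
β − 3α = 1.20×10⁻³ − 6.0×10⁻⁵ = 1.14×10⁻³ /K; ΔT = 20.00 K
ΔV = 708 × 1.14×10⁻³ × 20.00 = 16.1 mL

16.1 mL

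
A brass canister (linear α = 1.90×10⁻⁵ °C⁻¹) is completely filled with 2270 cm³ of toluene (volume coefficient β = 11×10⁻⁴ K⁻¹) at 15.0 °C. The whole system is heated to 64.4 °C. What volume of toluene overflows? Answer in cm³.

The canister also expands: β_container ≈ 3α = 5.7×10⁻⁵ /K
Net overflow = V₀(β_liq − 3α_cont)ΔT
β − 3α = 1.10×10⁻³ − 5.7×10⁻⁵ = 1.043×10⁻³ /K; ΔT = 49.4 K
ΔV = 2270 × 1.043×10⁻³ × 49.4 = 117 cm³

117 cm³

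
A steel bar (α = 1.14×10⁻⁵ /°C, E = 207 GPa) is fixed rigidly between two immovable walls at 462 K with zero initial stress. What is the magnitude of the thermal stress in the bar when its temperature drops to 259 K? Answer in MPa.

Fully constrained: the free strain ε = αΔT is blocked, so σ = Eε = EαΔT.
|ΔT| = 203 K
σ = 207×10⁹ × 1.14×10⁻⁵ × 203 = 4.79×10⁸ Pa

σ = 479 MPa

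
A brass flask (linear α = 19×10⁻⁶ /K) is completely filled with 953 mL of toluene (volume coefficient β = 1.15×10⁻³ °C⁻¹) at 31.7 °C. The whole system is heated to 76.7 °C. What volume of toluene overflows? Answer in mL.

46.9 mL

The flask also expands: β_container ≈ 3α = 5.7×10⁻⁵ /K
Net overflow = V₀(β_liq − 3α_cont)ΔT
β − 3α = 1.15×10⁻³ − 5.7×10⁻⁵ = 1.093×10⁻³ /K; ΔT = 45.0 K
ΔV = 953 × 1.093×10⁻³ × 45.0 = 46.9 mL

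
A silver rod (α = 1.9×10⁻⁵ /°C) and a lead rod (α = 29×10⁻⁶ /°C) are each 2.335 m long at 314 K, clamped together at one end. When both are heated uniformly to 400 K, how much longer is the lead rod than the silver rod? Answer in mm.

ΔT = 86 K
silver: ΔL = 1.9×10⁻⁵ × 2.335 m × 86 = 3.8154×10⁻³ m = 3.8154 mm
lead: ΔL = 29×10⁻⁶ × 2.335 m × 86 = 5.8235×10⁻³ m = 5.8235 mm
difference = 5.8235 − 3.8154 = 2.0081 mm

2.01 mm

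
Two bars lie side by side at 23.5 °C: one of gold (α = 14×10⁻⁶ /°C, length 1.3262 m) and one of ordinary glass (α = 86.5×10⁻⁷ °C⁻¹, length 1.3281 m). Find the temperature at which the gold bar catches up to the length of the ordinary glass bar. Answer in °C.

L₁(1 + α₁ΔT) = L₂(1 + α₂ΔT) ⇒ ΔT = (L₂ − L₁)/(α₁L₁ − α₂L₂)
L₂ − L₁ = 1.3281 − 1.3262 = 1.90×10⁻³ m
α₁L₁ − α₂L₂ = 14×10⁻⁶×1.3262 − 86.5×10⁻⁷×1.3281 = 7.078735×10⁻⁶ m/K
ΔT = 1.90×10⁻³ / 7.078735×10⁻⁶ = 268.410 K
T = 23.5 + 268.410 = 291.910 °C

T = 291.9 °C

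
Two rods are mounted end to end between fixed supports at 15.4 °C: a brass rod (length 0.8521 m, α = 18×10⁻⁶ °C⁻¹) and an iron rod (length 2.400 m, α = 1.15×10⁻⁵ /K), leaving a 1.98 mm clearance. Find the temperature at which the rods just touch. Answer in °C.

T = 61.5 °C

Gap closes when ΔL₁ + ΔL₂ = 1.98 mm = 1.98×10⁻³ m
(α₁L₁ + α₂L₂)ΔT = g
α₁L₁ + α₂L₂ = 18×10⁻⁶×0.8521 + 1.15×10⁻⁵×2.400 = 4.29378×10⁻⁵ m/K
ΔT = 1.98×10⁻³ / 4.29378×10⁻⁵ = 46.113 K
T = 15.4 + 46.113 = 61.513 °C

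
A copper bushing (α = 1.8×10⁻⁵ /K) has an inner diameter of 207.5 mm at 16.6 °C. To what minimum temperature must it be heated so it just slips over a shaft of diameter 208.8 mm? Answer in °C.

Required Δd = 208.8 − 207.5 = 1.3 mm
Δd = αd₀ΔT ⇒ ΔT = Δd/(αd₀) = 1.3 / (1.8×10⁻⁵ × 207.5) = 348.06 K
T_min = 16.6 + 348.06 = 364.66 °C

T = 365 °C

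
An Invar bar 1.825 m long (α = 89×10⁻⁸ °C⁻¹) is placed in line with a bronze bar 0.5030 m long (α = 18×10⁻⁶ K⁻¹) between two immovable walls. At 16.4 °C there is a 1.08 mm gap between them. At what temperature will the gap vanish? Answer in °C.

T = 118 °C

α₁L₁ = 1.62425×10⁻⁶ m/K, α₂L₂ = 9.054×10⁻⁶ m/K → total 1.067825×10⁻⁵ m/K
ΔT = g/(α₁L₁+α₂L₂) = 1.08×10⁻³ / 1.067825×10⁻⁵ = 101.14 K
T = 16.4 + 101.14 = 117.54 °C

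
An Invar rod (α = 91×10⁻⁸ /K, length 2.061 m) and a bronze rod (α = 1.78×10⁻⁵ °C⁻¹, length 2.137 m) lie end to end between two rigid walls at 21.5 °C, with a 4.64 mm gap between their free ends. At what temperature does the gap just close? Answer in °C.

Gap closes when ΔL₁ + ΔL₂ = 4.64 mm = 4.64×10⁻³ m
(α₁L₁ + α₂L₂)ΔT = g
α₁L₁ + α₂L₂ = 91×10⁻⁸×2.061 + 1.78×10⁻⁵×2.137 = 3.991411×10⁻⁵ m/K
ΔT = 4.64×10⁻³ / 3.991411×10⁻⁵ = 116.25 K
T = 21.5 + 116.25 = 137.75 °C

T = 138 °C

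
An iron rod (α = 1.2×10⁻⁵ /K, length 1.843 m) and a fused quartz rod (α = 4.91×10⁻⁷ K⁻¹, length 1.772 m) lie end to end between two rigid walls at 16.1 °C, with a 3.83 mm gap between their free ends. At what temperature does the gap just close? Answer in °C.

α₁L₁ = 2.2116×10⁻⁵ m/K, α₂L₂ = 8.70052×10⁻⁷ m/K → total 2.2986052×10⁻⁵ m/K
ΔT = g/(α₁L₁+α₂L₂) = 3.83×10⁻³ / 2.2986052×10⁻⁵ = 166.62 K
T = 16.1 + 166.62 = 182.72 °C

T = 183 °C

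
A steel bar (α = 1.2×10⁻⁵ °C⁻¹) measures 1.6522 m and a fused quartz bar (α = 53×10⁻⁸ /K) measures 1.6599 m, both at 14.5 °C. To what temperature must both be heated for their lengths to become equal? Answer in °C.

T = 420.9 °C

Equal length when α₁L₁ΔT − α₂L₂ΔT = L₂ − L₁ = 7.70×10⁻³ m
α₁L₁ = 1.98264×10⁻⁵, α₂L₂ = 8.79747×10⁻⁷ → Δ(αL) = 1.8946653×10⁻⁵ m/K
ΔT = 7.70×10⁻³ / 1.8946653×10⁻⁵ = 406.404 K, so T = 14.5 + 406.404 = 420.904 °C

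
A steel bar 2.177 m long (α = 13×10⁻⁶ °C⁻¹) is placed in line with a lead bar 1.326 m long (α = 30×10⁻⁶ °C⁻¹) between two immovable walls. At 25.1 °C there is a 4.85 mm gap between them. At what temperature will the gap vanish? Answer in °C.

T = 96.3 °C

α₁L₁ = 2.8301×10⁻⁵ m/K, α₂L₂ = 3.978×10⁻⁵ m/K → total 6.8081×10⁻⁵ m/K
ΔT = g/(α₁L₁+α₂L₂) = 4.85×10⁻³ / 6.8081×10⁻⁵ = 71.239 K
T = 25.1 + 71.239 = 96.339 °C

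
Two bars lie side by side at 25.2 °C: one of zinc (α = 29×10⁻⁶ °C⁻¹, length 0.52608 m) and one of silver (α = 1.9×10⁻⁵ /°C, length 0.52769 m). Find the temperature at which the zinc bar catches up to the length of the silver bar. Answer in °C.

Equal length when α₁L₁ΔT − α₂L₂ΔT = L₂ − L₁ = 1.61×10⁻³ m
α₁L₁ = 1.525632×10⁻⁵, α₂L₂ = 1.002611×10⁻⁵ → Δ(αL) = 5.23021×10⁻⁶ m/K
ΔT = 1.61×10⁻³ / 5.23021×10⁻⁶ = 307.827 K, so T = 25.2 + 307.827 = 333.027 °C

T = 333.0 °C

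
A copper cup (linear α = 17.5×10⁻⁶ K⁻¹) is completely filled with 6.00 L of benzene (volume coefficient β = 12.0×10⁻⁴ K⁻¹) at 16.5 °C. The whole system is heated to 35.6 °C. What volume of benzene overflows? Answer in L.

0.132 L

The cup also expands: β_container ≈ 3α = 5.25×10⁻⁵ /K
Net overflow = V₀(β_liq − 3α_cont)ΔT
β − 3α = 1.20×10⁻³ − 5.25×10⁻⁵ = 1.1475×10⁻³ /K; ΔT = 19.1 K
ΔV = 6.00 × 1.1475×10⁻³ × 19.1 = 0.132 L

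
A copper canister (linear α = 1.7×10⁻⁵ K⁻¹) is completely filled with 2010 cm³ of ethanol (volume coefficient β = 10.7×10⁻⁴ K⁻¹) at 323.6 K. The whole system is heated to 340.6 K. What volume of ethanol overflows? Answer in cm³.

The canister also expands: β_container ≈ 3α = 5.1×10⁻⁵ /K
Net overflow = V₀(β_liq − 3α_cont)ΔT
β − 3α = 1.07×10⁻³ − 5.1×10⁻⁵ = 1.019×10⁻³ /K; ΔT = 17.0 K
ΔV = 2010 × 1.019×10⁻³ × 17.0 = 34.8 cm³

34.8 cm³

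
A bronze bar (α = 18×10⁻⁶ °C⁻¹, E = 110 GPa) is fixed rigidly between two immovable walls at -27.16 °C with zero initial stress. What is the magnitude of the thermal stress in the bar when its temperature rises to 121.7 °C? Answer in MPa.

Fully constrained: the free strain ε = αΔT is blocked, so σ = Eε = EαΔT.
|ΔT| = 148.86 K
σ = 110×10⁹ × 18×10⁻⁶ × 148.86 = 2.95×10⁸ Pa

σ = 295 MPa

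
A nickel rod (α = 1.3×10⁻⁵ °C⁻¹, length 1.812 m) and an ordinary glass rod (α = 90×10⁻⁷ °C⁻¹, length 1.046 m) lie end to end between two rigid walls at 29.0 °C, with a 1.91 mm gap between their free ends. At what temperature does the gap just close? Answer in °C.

Gap closes when ΔL₁ + ΔL₂ = 1.91 mm = 1.91×10⁻³ m
(α₁L₁ + α₂L₂)ΔT = g
α₁L₁ + α₂L₂ = 1.3×10⁻⁵×1.812 + 90×10⁻⁷×1.046 = 3.297×10⁻⁵ m/K
ΔT = 1.91×10⁻³ / 3.297×10⁻⁵ = 57.931 K
T = 29.0 + 57.931 = 86.931 °C

T = 86.9 °C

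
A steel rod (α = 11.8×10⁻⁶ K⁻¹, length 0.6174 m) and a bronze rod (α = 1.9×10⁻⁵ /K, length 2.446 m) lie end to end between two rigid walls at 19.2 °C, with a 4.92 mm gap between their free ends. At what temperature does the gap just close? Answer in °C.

T = 111 °C

α₁L₁ = 7.28532×10⁻⁶ m/K, α₂L₂ = 4.6474×10⁻⁵ m/K → total 5.375932×10⁻⁵ m/K
ΔT = g/(α₁L₁+α₂L₂) = 4.92×10⁻³ / 5.375932×10⁻⁵ = 91.52 K
T = 19.2 + 91.52 = 110.72 °C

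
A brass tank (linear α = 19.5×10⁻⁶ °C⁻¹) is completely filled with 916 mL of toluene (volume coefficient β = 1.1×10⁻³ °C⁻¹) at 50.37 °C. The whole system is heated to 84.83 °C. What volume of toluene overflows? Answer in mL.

The tank also expands: β_container ≈ 3α = 5.85×10⁻⁵ /K
Net overflow = V₀(β_liq − 3α_cont)ΔT
β − 3α = 1.10×10⁻³ − 5.85×10⁻⁵ = 1.0415×10⁻³ /K; ΔT = 34.46 K
ΔV = 916 × 1.0415×10⁻³ × 34.46 = 32.9 mL

32.9 mL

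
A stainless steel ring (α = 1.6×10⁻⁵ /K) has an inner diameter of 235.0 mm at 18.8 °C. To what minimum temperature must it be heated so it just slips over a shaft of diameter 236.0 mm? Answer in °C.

Required Δd = 236.0 − 235.0 = 1.0 mm
Δd = αd₀ΔT ⇒ ΔT = Δd/(αd₀) = 1.0 / (1.6×10⁻⁵ × 235.0) = 265.96 K
T_min = 18.8 + 265.96 = 284.76 °C

T = 285 °C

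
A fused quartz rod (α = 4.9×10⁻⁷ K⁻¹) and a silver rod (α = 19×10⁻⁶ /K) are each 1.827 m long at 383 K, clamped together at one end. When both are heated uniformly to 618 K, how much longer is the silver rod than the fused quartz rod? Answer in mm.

7.95 mm

ΔT = 235 K
fused quartz: ΔL = 4.9×10⁻⁷ × 1.827 m × 235 = 2.1038×10⁻⁴ m = 0.21038 mm
silver: ΔL = 19×10⁻⁶ × 1.827 m × 235 = 8.1576×10⁻³ m = 8.1576 mm
difference = 8.1576 − 0.21038 = 7.94722 mm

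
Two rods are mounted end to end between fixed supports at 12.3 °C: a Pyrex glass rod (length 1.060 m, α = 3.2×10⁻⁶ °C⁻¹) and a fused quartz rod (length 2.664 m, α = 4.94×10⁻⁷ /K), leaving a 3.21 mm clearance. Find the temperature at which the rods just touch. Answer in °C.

Gap closes when ΔL₁ + ΔL₂ = 3.21 mm = 3.21×10⁻³ m
(α₁L₁ + α₂L₂)ΔT = g
α₁L₁ + α₂L₂ = 3.2×10⁻⁶×1.060 + 4.94×10⁻⁷×2.664 = 4.708016×10⁻⁶ m/K
ΔT = 3.21×10⁻³ / 4.708016×10⁻⁶ = 681.82 K
T = 12.3 + 681.82 = 694.12 °C

T = 694 °C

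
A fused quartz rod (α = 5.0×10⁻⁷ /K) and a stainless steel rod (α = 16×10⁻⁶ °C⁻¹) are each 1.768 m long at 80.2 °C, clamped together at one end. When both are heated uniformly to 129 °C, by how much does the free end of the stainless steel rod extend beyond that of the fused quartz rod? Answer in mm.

1.34 mm

ΔT = 48.8 K
fused quartz: ΔL = 5.0×10⁻⁷ × 1.768 m × 48.8 = 4.3139×10⁻⁵ m = 0.043139 mm
stainless steel: ΔL = 16×10⁻⁶ × 1.768 m × 48.8 = 1.3805×10⁻³ m = 1.3805 mm
difference = 1.3805 − 0.043139 = 1.337361 mm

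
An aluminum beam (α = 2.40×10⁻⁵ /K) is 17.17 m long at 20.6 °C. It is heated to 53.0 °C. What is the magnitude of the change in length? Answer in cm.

ΔL = 1.34 cm

|ΔT| = |53.0 − 20.6| = 32.4 K
ΔL = αL₀ΔT = (2.40×10⁻⁵)(17.17)(32.4) = 1.34×10⁻² m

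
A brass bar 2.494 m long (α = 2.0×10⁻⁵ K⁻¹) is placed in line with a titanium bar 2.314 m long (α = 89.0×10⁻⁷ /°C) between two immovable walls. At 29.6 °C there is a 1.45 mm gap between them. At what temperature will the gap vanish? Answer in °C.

T = 50.2 °C

Gap closes when ΔL₁ + ΔL₂ = 1.45 mm = 1.45×10⁻³ m
(α₁L₁ + α₂L₂)ΔT = g
α₁L₁ + α₂L₂ = 2.0×10⁻⁵×2.494 + 89.0×10⁻⁷×2.314 = 7.04746×10⁻⁵ m/K
ΔT = 1.45×10⁻³ / 7.04746×10⁻⁵ = 20.575 K
T = 29.6 + 20.575 = 50.175 °C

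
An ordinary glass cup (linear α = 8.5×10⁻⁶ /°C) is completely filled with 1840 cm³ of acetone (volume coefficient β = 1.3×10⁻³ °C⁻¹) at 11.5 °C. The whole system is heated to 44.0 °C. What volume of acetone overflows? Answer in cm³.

76.2 cm³

The cup also expands: β_container ≈ 3α = 2.55×10⁻⁵ /K
Net overflow = V₀(β_liq − 3α_cont)ΔT
β − 3α = 1.30×10⁻³ − 2.55×10⁻⁵ = 1.2745×10⁻³ /K; ΔT = 32.5 K
ΔV = 1840 × 1.2745×10⁻³ × 32.5 = 76.2 cm³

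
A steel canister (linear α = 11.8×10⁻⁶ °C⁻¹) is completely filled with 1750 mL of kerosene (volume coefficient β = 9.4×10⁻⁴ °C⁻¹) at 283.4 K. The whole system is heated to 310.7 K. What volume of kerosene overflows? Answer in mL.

43.2 mL

The canister also expands: β_container ≈ 3α = 3.54×10⁻⁵ /K
Net overflow = V₀(β_liq − 3α_cont)ΔT
β − 3α = 9.40×10⁻⁴ − 3.54×10⁻⁵ = 9.046×10⁻⁴ /K; ΔT = 27.3 K
ΔV = 1750 × 9.046×10⁻⁴ × 27.3 = 43.2 mL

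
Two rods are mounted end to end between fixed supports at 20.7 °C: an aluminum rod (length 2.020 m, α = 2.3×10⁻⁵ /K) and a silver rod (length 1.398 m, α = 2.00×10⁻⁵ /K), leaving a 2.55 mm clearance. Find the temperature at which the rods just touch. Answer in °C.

Gap closes when ΔL₁ + ΔL₂ = 2.55 mm = 2.55×10⁻³ m
(α₁L₁ + α₂L₂)ΔT = g
α₁L₁ + α₂L₂ = 2.3×10⁻⁵×2.020 + 2.00×10⁻⁵×1.398 = 7.442×10⁻⁵ m/K
ΔT = 2.55×10⁻³ / 7.442×10⁻⁵ = 34.265 K
T = 20.7 + 34.265 = 54.965 °C

T = 55.0 °C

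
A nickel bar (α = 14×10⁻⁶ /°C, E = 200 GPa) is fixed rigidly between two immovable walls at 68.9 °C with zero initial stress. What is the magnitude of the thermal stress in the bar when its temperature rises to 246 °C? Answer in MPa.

σ = 496 MPa

Fully constrained: the free strain ε = αΔT is blocked, so σ = Eε = EαΔT.
|ΔT| = 177.1 K
σ = 200×10⁹ × 14×10⁻⁶ × 177.1 = 4.96×10⁸ Pa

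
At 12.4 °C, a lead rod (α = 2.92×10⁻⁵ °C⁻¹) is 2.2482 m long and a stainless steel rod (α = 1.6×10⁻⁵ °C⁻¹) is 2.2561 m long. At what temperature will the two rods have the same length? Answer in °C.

T = 279.7 °C

L₁(1 + α₁ΔT) = L₂(1 + α₂ΔT) ⇒ ΔT = (L₂ − L₁)/(α₁L₁ − α₂L₂)
L₂ − L₁ = 2.2561 − 2.2482 = 7.90×10⁻³ m
α₁L₁ − α₂L₂ = 2.92×10⁻⁵×2.2482 − 1.6×10⁻⁵×2.2561 = 2.954984×10⁻⁵ m/K
ΔT = 7.90×10⁻³ / 2.954984×10⁻⁵ = 267.345 K
T = 12.4 + 267.345 = 279.745 °C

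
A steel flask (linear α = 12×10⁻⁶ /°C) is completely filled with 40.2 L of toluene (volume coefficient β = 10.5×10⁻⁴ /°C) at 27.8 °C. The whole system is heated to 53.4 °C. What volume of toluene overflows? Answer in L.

1.04 L

The flask also expands: β_container ≈ 3α = 3.6×10⁻⁵ /K
Net overflow = V₀(β_liq − 3α_cont)ΔT
β − 3α = 1.05×10⁻³ − 3.6×10⁻⁵ = 1.014×10⁻³ /K; ΔT = 25.6 K
ΔV = 40.2 × 1.014×10⁻³ × 25.6 = 1.04 L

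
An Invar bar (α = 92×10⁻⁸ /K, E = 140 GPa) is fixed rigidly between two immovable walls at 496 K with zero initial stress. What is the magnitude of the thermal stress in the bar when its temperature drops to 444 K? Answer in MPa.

Fully constrained: the free strain ε = αΔT is blocked, so σ = Eε = EαΔT.
|ΔT| = 52 K
σ = 140×10⁹ × 92×10⁻⁸ × 52 = 6.70×10⁶ Pa

σ = 6.70 MPa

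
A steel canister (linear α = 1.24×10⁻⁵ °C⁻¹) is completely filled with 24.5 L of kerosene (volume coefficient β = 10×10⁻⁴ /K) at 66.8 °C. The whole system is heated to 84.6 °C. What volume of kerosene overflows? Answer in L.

The canister also expands: β_container ≈ 3α = 3.72×10⁻⁵ /K
Net overflow = V₀(β_liq − 3α_cont)ΔT
β − 3α = 1.00×10⁻³ − 3.72×10⁻⁵ = 9.628×10⁻⁴ /K; ΔT = 17.8 K
ΔV = 24.5 × 9.628×10⁻⁴ × 17.8 = 0.420 L

0.420 L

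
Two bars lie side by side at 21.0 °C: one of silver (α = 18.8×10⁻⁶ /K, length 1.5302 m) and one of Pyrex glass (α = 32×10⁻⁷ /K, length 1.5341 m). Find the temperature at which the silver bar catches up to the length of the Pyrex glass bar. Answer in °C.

L₁(1 + α₁ΔT) = L₂(1 + α₂ΔT) ⇒ ΔT = (L₂ − L₁)/(α₁L₁ − α₂L₂)
L₂ − L₁ = 1.5341 − 1.5302 = 3.90×10⁻³ m
α₁L₁ − α₂L₂ = 18.8×10⁻⁶×1.5302 − 32×10⁻⁷×1.5341 = 2.385864×10⁻⁵ m/K
ΔT = 3.90×10⁻³ / 2.385864×10⁻⁵ = 163.463 K
T = 21.0 + 163.463 = 184.463 °C

T = 184.5 °C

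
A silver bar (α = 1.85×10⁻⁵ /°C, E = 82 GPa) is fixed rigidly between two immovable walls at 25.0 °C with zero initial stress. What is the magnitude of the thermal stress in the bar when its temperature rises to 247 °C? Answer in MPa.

Fully constrained: the free strain ε = αΔT is blocked, so σ = Eε = EαΔT.
|ΔT| = 222.0 K
σ = 82.0×10⁹ × 1.85×10⁻⁵ × 222.0 = 3.37×10⁸ Pa

σ = 337 MPa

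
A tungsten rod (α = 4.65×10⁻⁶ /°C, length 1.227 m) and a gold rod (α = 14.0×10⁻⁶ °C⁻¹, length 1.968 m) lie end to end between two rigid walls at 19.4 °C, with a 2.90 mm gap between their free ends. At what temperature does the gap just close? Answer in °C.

T = 107 °C

Gap closes when ΔL₁ + ΔL₂ = 2.90 mm = 2.90×10⁻³ m
(α₁L₁ + α₂L₂)ΔT = g
α₁L₁ + α₂L₂ = 4.65×10⁻⁶×1.227 + 14.0×10⁻⁶×1.968 = 3.325755×10⁻⁵ m/K
ΔT = 2.90×10⁻³ / 3.325755×10⁻⁵ = 87.20 K
T = 19.4 + 87.20 = 106.60 °C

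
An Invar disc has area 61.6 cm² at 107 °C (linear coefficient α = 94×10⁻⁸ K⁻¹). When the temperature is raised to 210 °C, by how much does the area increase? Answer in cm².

ΔA = 0.0119 cm²

Area coefficient ≈ 2α; |ΔT| = 103 K
ΔA = 2αA₀ΔT = 2(94×10⁻⁸)(61.6)(103) = 0.0119 cm²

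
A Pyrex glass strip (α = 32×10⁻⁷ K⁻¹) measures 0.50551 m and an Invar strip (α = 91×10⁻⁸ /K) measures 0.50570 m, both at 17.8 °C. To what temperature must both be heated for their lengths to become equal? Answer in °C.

T = 182.0 °C

L₁(1 + α₁ΔT) = L₂(1 + α₂ΔT) ⇒ ΔT = (L₂ − L₁)/(α₁L₁ − α₂L₂)
L₂ − L₁ = 0.50570 − 0.50551 = 1.90×10⁻⁴ m
α₁L₁ − α₂L₂ = 32×10⁻⁷×0.50551 − 91×10⁻⁸×0.50570 = 1.157445×10⁻⁶ m/K
ΔT = 1.90×10⁻⁴ / 1.157445×10⁻⁶ = 164.155 K
T = 17.8 + 164.155 = 181.955 °C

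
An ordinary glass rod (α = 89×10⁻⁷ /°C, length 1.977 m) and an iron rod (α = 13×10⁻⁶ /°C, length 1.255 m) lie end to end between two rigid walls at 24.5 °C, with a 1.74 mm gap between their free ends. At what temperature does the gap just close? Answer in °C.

Gap closes when ΔL₁ + ΔL₂ = 1.74 mm = 1.74×10⁻³ m
(α₁L₁ + α₂L₂)ΔT = g
α₁L₁ + α₂L₂ = 89×10⁻⁷×1.977 + 13×10⁻⁶×1.255 = 3.39103×10⁻⁵ m/K
ΔT = 1.74×10⁻³ / 3.39103×10⁻⁵ = 51.312 K
T = 24.5 + 51.312 = 75.812 °C

T = 75.8 °C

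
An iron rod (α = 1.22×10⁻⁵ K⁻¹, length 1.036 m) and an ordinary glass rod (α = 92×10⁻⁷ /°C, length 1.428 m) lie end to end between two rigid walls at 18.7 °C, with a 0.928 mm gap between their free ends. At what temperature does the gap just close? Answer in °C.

α₁L₁ = 1.26392×10⁻⁵ m/K, α₂L₂ = 1.31376×10⁻⁵ m/K → total 2.57768×10⁻⁵ m/K
ΔT = g/(α₁L₁+α₂L₂) = 9.28×10⁻⁴ / 2.57768×10⁻⁵ = 36.001 K
T = 18.7 + 36.001 = 54.701 °C

T = 54.7 °C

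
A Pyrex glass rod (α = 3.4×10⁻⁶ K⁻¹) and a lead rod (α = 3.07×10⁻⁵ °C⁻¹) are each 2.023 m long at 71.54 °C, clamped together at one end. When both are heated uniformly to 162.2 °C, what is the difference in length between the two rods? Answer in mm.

5.01 mm

ΔT = 90.66 K
Pyrex glass: ΔL = 3.4×10⁻⁶ × 2.023 m × 90.66 = 6.2358×10⁻⁴ m = 0.62358 mm
lead: ΔL = 3.07×10⁻⁵ × 2.023 m × 90.66 = 5.6305×10⁻³ m = 5.6305 mm
difference = 5.6305 − 0.62358 = 5.00692 mm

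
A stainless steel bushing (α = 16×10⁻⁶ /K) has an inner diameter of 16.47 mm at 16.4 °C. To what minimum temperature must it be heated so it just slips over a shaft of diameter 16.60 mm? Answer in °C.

T = 510 °C

Required Δd = 16.60 − 16.47 = 0.13 mm
Δd = αd₀ΔT ⇒ ΔT = Δd/(αd₀) = 0.13 / (16×10⁻⁶ × 16.47) = 493.32 K
T_min = 16.4 + 493.32 = 509.72 °C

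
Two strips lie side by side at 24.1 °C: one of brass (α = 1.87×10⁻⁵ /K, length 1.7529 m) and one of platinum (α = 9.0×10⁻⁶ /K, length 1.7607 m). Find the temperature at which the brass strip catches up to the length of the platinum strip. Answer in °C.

T = 484.7 °C

Equal length when α₁L₁ΔT − α₂L₂ΔT = L₂ − L₁ = 7.80×10⁻³ m
α₁L₁ = 3.277923×10⁻⁵, α₂L₂ = 1.58463×10⁻⁵ → Δ(αL) = 1.693293×10⁻⁵ m/K
ΔT = 7.80×10⁻³ / 1.693293×10⁻⁵ = 460.641 K, so T = 24.1 + 460.641 = 484.741 °C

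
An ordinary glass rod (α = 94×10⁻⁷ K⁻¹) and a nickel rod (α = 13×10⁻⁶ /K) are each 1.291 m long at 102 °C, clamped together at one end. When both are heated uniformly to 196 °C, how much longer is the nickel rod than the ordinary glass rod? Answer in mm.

ΔT = 94 K
ordinary glass: ΔL = 94×10⁻⁷ × 1.291 m × 94 = 1.1407×10⁻³ m = 1.1407 mm
nickel: ΔL = 13×10⁻⁶ × 1.291 m × 94 = 1.5776×10⁻³ m = 1.5776 mm
difference = 1.5776 − 1.1407 = 0.4369 mm

0.437 mm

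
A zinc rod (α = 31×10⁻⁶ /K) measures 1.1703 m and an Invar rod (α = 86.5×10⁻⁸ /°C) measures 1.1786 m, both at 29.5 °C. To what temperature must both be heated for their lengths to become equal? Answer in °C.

L₁(1 + α₁ΔT) = L₂(1 + α₂ΔT) ⇒ ΔT = (L₂ − L₁)/(α₁L₁ − α₂L₂)
L₂ − L₁ = 1.1786 − 1.1703 = 8.30×10⁻³ m
α₁L₁ − α₂L₂ = 31×10⁻⁶×1.1703 − 86.5×10⁻⁸×1.1786 = 3.5259811×10⁻⁵ m/K
ΔT = 8.30×10⁻³ / 3.5259811×10⁻⁵ = 235.395 K
T = 29.5 + 235.395 = 264.895 °C

T = 264.9 °C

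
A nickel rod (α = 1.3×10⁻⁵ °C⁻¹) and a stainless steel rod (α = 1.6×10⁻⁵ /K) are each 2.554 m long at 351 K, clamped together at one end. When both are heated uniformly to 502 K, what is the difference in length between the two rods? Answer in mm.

ΔT = 151 K
nickel: ΔL = 1.3×10⁻⁵ × 2.554 m × 151 = 5.0135×10⁻³ m = 5.0135 mm
stainless steel: ΔL = 1.6×10⁻⁵ × 2.554 m × 151 = 6.1705×10⁻³ m = 6.1705 mm
difference = 6.1705 − 5.0135 = 1.1570 mm

1.16 mm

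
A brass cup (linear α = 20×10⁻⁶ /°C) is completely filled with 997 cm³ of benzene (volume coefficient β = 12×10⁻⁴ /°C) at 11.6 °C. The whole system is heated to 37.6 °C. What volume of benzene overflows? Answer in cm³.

The cup also expands: β_container ≈ 3α = 6.0×10⁻⁵ /K
Net overflow = V₀(β_liq − 3α_cont)ΔT
β − 3α = 1.20×10⁻³ − 6.0×10⁻⁵ = 1.14×10⁻³ /K; ΔT = 26.0 K
ΔV = 997 × 1.14×10⁻³ × 26.0 = 29.6 cm³

29.6 cm³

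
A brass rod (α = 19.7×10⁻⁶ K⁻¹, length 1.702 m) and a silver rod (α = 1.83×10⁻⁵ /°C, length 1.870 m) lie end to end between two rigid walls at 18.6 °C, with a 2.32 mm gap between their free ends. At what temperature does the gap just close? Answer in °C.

T = 52.8 °C

Gap closes when ΔL₁ + ΔL₂ = 2.32 mm = 2.32×10⁻³ m
(α₁L₁ + α₂L₂)ΔT = g
α₁L₁ + α₂L₂ = 19.7×10⁻⁶×1.702 + 1.83×10⁻⁵×1.870 = 6.77504×10⁻⁵ m/K
ΔT = 2.32×10⁻³ / 6.77504×10⁻⁵ = 34.243 K
T = 18.6 + 34.243 = 52.843 °C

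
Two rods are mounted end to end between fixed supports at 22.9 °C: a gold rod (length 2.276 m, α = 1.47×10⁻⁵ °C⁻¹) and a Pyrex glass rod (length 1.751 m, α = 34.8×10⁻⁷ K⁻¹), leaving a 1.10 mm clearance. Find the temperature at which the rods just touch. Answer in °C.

Gap closes when ΔL₁ + ΔL₂ = 1.10 mm = 1.10×10⁻³ m
(α₁L₁ + α₂L₂)ΔT = g
α₁L₁ + α₂L₂ = 1.47×10⁻⁵×2.276 + 34.8×10⁻⁷×1.751 = 3.955068×10⁻⁵ m/K
ΔT = 1.10×10⁻³ / 3.955068×10⁻⁵ = 27.812 K
T = 22.9 + 27.812 = 50.712 °C

T = 50.7 °C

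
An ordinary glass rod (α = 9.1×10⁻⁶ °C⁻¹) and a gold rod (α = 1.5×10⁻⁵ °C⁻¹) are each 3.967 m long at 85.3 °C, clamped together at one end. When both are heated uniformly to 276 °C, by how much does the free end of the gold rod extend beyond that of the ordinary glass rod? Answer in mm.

ΔT = 190.7 K
ordinary glass: ΔL = 9.1×10⁻⁶ × 3.967 m × 190.7 = 6.8842×10⁻³ m = 6.8842 mm
gold: ΔL = 1.5×10⁻⁵ × 3.967 m × 190.7 = 1.1348×10⁻² m = 11.348 mm
difference = 11.348 − 6.8842 = 4.4638 mm

4.46 mm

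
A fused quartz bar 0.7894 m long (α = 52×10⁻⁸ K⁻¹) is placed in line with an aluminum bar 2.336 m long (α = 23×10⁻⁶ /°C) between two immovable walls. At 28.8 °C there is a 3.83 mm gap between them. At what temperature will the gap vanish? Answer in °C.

Gap closes when ΔL₁ + ΔL₂ = 3.83 mm = 3.83×10⁻³ m
(α₁L₁ + α₂L₂)ΔT = g
α₁L₁ + α₂L₂ = 52×10⁻⁸×0.7894 + 23×10⁻⁶×2.336 = 5.4138488×10⁻⁵ m/K
ΔT = 3.83×10⁻³ / 5.4138488×10⁻⁵ = 70.744 K
T = 28.8 + 70.744 = 99.544 °C

T = 99.5 °C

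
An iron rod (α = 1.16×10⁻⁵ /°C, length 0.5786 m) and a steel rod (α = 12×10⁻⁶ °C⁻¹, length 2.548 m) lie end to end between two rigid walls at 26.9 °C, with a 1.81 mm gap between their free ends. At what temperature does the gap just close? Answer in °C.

T = 75.4 °C

Gap closes when ΔL₁ + ΔL₂ = 1.81 mm = 1.81×10⁻³ m
(α₁L₁ + α₂L₂)ΔT = g
α₁L₁ + α₂L₂ = 1.16×10⁻⁵×0.5786 + 12×10⁻⁶×2.548 = 3.728776×10⁻⁵ m/K
ΔT = 1.81×10⁻³ / 3.728776×10⁻⁵ = 48.541 K
T = 26.9 + 48.541 = 75.441 °C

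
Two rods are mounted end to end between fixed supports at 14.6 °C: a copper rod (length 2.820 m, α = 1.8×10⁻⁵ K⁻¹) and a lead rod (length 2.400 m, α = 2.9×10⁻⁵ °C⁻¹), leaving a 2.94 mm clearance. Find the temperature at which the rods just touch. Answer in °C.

Gap closes when ΔL₁ + ΔL₂ = 2.94 mm = 2.94×10⁻³ m
(α₁L₁ + α₂L₂)ΔT = g
α₁L₁ + α₂L₂ = 1.8×10⁻⁵×2.820 + 2.9×10⁻⁵×2.400 = 1.2036×10⁻⁴ m/K
ΔT = 2.94×10⁻³ / 1.2036×10⁻⁴ = 24.427 K
T = 14.6 + 24.427 = 39.027 °C

T = 39.0 °C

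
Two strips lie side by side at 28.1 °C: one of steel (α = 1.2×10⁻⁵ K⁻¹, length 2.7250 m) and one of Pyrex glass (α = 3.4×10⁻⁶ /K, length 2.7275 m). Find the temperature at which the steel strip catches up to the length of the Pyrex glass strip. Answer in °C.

Equal length when α₁L₁ΔT − α₂L₂ΔT = L₂ − L₁ = 2.50×10⁻³ m
α₁L₁ = 3.270×10⁻⁵, α₂L₂ = 9.2735×10⁻⁶ → Δ(αL) = 2.34265×10⁻⁵ m/K
ΔT = 2.50×10⁻³ / 2.34265×10⁻⁵ = 106.717 K, so T = 28.1 + 106.717 = 134.817 °C

T = 134.8 °C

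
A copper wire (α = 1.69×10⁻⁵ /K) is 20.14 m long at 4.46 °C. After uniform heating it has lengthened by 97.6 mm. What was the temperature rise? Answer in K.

ΔT = 287 K

ΔL = αL₀ΔT ⇒ ΔT = ΔL / (αL₀)
ΔT = 97.6×10⁻³ m / (1.69×10⁻⁵ × 20.14 m) = 286.75 K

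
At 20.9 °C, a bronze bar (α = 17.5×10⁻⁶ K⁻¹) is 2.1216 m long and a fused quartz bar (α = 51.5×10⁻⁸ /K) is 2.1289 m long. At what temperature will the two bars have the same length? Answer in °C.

T = 223.5 °C

Equal length when α₁L₁ΔT − α₂L₂ΔT = L₂ − L₁ = 7.30×10⁻³ m
α₁L₁ = 3.7128×10⁻⁵, α₂L₂ = 1.0963835×10⁻⁶ → Δ(αL) = 3.60316165×10⁻⁵ m/K
ΔT = 7.30×10⁻³ / 3.60316165×10⁻⁵ = 202.600 K, so T = 20.9 + 202.600 = 223.500 °C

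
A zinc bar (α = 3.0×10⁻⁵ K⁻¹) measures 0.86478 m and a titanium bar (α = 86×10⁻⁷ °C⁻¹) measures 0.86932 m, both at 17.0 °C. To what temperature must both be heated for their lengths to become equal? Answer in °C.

T = 262.8 °C

L₁(1 + α₁ΔT) = L₂(1 + α₂ΔT) ⇒ ΔT = (L₂ − L₁)/(α₁L₁ − α₂L₂)
L₂ − L₁ = 0.86932 − 0.86478 = 4.54×10⁻³ m
α₁L₁ − α₂L₂ = 3.0×10⁻⁵×0.86478 − 86×10⁻⁷×0.86932 = 1.8467248×10⁻⁵ m/K
ΔT = 4.54×10⁻³ / 1.8467248×10⁻⁵ = 245.841 K
T = 17.0 + 245.841 = 262.841 °C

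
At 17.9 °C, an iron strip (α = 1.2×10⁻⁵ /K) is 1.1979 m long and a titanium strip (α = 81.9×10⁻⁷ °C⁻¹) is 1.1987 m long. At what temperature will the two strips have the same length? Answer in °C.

T = 193.4 °C

Equal length when α₁L₁ΔT − α₂L₂ΔT = L₂ − L₁ = 8.00×10⁻⁴ m
α₁L₁ = 1.43748×10⁻⁵, α₂L₂ = 9.817353×10⁻⁶ → Δ(αL) = 4.557447×10⁻⁶ m/K
ΔT = 8.00×10⁻⁴ / 4.557447×10⁻⁶ = 175.537 K, so T = 17.9 + 175.537 = 193.437 °C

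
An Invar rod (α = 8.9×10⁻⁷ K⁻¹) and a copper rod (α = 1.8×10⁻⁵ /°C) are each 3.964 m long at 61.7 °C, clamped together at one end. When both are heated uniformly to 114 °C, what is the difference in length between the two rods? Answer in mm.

ΔT = 52.3 K
Invar: ΔL = 8.9×10⁻⁷ × 3.964 m × 52.3 = 1.8451×10⁻⁴ m = 0.18451 mm
copper: ΔL = 1.8×10⁻⁵ × 3.964 m × 52.3 = 3.7317×10⁻³ m = 3.7317 mm
difference = 3.7317 − 0.18451 = 3.54719 mm

3.55 mm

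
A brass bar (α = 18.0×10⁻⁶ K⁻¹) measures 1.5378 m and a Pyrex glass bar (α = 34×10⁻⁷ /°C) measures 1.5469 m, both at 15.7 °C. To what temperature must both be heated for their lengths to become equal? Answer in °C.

T = 421.6 °C

Equal length when α₁L₁ΔT − α₂L₂ΔT = L₂ − L₁ = 9.10×10⁻³ m
α₁L₁ = 2.76804×10⁻⁵, α₂L₂ = 5.25946×10⁻⁶ → Δ(αL) = 2.242094×10⁻⁵ m/K
ΔT = 9.10×10⁻³ / 2.242094×10⁻⁵ = 405.871 K, so T = 15.7 + 405.871 = 421.571 °C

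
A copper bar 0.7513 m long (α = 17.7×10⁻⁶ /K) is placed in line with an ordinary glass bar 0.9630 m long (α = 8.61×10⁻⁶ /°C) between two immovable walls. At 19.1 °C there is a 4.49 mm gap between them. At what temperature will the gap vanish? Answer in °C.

T = 227 °C

Gap closes when ΔL₁ + ΔL₂ = 4.49 mm = 4.49×10⁻³ m
(α₁L₁ + α₂L₂)ΔT = g
α₁L₁ + α₂L₂ = 17.7×10⁻⁶×0.7513 + 8.61×10⁻⁶×0.9630 = 2.158944×10⁻⁵ m/K
ΔT = 4.49×10⁻³ / 2.158944×10⁻⁵ = 207.97 K
T = 19.1 + 207.97 = 227.07 °C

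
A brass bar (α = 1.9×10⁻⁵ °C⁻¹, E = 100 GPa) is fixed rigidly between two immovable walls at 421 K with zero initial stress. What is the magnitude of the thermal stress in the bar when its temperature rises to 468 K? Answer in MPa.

Fully constrained: the free strain ε = αΔT is blocked, so σ = Eε = EαΔT.
|ΔT| = 47 K
σ = 100×10⁹ × 1.9×10⁻⁵ × 47 = 8.93×10⁷ Pa

σ = 89.3 MPa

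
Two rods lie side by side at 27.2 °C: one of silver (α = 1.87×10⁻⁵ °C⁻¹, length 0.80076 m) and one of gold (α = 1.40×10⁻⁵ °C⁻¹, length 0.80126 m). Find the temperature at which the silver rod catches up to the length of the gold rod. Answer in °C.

T = 160.3 °C

Equal length when α₁L₁ΔT − α₂L₂ΔT = L₂ − L₁ = 5.00×10⁻⁴ m
α₁L₁ = 1.4974212×10⁻⁵, α₂L₂ = 1.121764×10⁻⁵ → Δ(αL) = 3.756572×10⁻⁶ m/K
ΔT = 5.00×10⁻⁴ / 3.756572×10⁻⁶ = 133.100 K, so T = 27.2 + 133.100 = 160.300 °C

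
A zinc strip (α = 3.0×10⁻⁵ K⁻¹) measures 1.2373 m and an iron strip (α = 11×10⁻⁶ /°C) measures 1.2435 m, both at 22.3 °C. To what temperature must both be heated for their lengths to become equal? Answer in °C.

Equal length when α₁L₁ΔT − α₂L₂ΔT = L₂ − L₁ = 6.20×10⁻³ m
α₁L₁ = 3.7119×10⁻⁵, α₂L₂ = 1.36785×10⁻⁵ → Δ(αL) = 2.34405×10⁻⁵ m/K
ΔT = 6.20×10⁻³ / 2.34405×10⁻⁵ = 264.499 K, so T = 22.3 + 264.499 = 286.799 °C

T = 286.8 °C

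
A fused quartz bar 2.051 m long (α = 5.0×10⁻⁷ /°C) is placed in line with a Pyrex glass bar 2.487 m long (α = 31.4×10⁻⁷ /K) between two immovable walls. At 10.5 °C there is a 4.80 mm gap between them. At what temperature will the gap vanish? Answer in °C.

Gap closes when ΔL₁ + ΔL₂ = 4.80 mm = 4.80×10⁻³ m
(α₁L₁ + α₂L₂)ΔT = g
α₁L₁ + α₂L₂ = 5.0×10⁻⁷×2.051 + 31.4×10⁻⁷×2.487 = 8.83468×10⁻⁶ m/K
ΔT = 4.80×10⁻³ / 8.83468×10⁻⁶ = 543.31 K
T = 10.5 + 543.31 = 553.81 °C

T = 554 °C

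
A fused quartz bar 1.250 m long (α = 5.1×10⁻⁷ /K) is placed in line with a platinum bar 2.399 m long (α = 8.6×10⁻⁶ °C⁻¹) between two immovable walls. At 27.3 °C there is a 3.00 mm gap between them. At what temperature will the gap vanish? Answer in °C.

T = 168 °C

α₁L₁ = 6.375×10⁻⁷ m/K, α₂L₂ = 2.06314×10⁻⁵ m/K → total 2.12689×10⁻⁵ m/K
ΔT = g/(α₁L₁+α₂L₂) = 3.00×10⁻³ / 2.12689×10⁻⁵ = 141.05 K
T = 27.3 + 141.05 = 168.35 °C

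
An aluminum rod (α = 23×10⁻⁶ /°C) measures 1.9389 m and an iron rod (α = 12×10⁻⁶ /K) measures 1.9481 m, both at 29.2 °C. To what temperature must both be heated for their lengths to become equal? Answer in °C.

Equal length when α₁L₁ΔT − α₂L₂ΔT = L₂ − L₁ = 9.20×10⁻³ m
α₁L₁ = 4.45947×10⁻⁵, α₂L₂ = 2.33772×10⁻⁵ → Δ(αL) = 2.12175×10⁻⁵ m/K
ΔT = 9.20×10⁻³ / 2.12175×10⁻⁵ = 433.604 K, so T = 29.2 + 433.604 = 462.804 °C

T = 462.8 °C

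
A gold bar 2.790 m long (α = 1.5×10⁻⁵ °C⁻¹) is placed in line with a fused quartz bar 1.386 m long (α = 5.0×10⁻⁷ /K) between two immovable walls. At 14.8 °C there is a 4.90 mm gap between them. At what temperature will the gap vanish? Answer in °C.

α₁L₁ = 4.185×10⁻⁵ m/K, α₂L₂ = 6.930×10⁻⁷ m/K → total 4.2543×10⁻⁵ m/K
ΔT = g/(α₁L₁+α₂L₂) = 4.90×10⁻³ / 4.2543×10⁻⁵ = 115.18 K
T = 14.8 + 115.18 = 129.98 °C

T = 130 °C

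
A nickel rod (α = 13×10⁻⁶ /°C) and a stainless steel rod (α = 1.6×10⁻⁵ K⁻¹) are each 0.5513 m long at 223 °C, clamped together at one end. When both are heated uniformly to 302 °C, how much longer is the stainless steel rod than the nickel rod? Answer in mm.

0.131 mm

ΔT = 79 K
nickel: ΔL = 13×10⁻⁶ × 0.5513 m × 79 = 5.6619×10⁻⁴ m = 0.56619 mm
stainless steel: ΔL = 1.6×10⁻⁵ × 0.5513 m × 79 = 6.9684×10⁻⁴ m = 0.69684 mm
difference = 0.69684 − 0.56619 = 0.13065 mm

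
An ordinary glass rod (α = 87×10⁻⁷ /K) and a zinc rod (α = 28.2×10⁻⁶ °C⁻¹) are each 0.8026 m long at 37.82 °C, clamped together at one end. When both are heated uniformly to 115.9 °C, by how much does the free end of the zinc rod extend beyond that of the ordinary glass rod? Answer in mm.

1.22 mm

ΔT = 78.08 K
ordinary glass: ΔL = 87×10⁻⁷ × 0.8026 m × 78.08 = 5.4520×10⁻⁴ m = 0.54520 mm
zinc: ΔL = 28.2×10⁻⁶ × 0.8026 m × 78.08 = 1.7672×10⁻³ m = 1.7672 mm
difference = 1.7672 − 0.54520 = 1.2220 mm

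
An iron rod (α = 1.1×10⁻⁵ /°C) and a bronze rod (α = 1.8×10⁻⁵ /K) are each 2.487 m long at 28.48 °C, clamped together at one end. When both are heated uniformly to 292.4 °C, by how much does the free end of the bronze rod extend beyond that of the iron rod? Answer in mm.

4.59 mm

ΔT = 263.92 K
iron: ΔL = 1.1×10⁻⁵ × 2.487 m × 263.92 = 7.2201×10⁻³ m = 7.2201 mm
bronze: ΔL = 1.8×10⁻⁵ × 2.487 m × 263.92 = 1.1815×10⁻² m = 11.815 mm
difference = 11.815 − 7.2201 = 4.5949 mm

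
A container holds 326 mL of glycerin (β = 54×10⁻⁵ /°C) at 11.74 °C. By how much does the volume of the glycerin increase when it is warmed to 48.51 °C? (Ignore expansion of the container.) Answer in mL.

|ΔT| = |48.51 − 11.74| = 36.77 K
ΔV = βV₀ΔT = (54×10⁻⁵)(326)(36.77) = 6.47 mL

ΔV = 6.47 mL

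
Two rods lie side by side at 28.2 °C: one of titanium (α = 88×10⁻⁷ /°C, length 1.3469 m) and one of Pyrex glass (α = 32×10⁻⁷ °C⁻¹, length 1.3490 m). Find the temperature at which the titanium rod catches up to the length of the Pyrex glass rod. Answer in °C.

T = 306.9 °C

Equal length when α₁L₁ΔT − α₂L₂ΔT = L₂ − L₁ = 2.10×10⁻³ m
α₁L₁ = 1.185272×10⁻⁵, α₂L₂ = 4.3168×10⁻⁶ → Δ(αL) = 7.53592×10⁻⁶ m/K
ΔT = 2.10×10⁻³ / 7.53592×10⁻⁶ = 278.665 K, so T = 28.2 + 278.665 = 306.865 °C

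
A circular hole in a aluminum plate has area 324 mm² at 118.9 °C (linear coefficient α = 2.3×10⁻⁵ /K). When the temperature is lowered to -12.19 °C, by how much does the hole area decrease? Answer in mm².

Area coefficient ≈ 2α; |ΔT| = 131.09 K
ΔA = 2αA₀ΔT = 2(2.3×10⁻⁵)(324)(131.09) = 1.95 mm²

ΔA = 1.95 mm²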